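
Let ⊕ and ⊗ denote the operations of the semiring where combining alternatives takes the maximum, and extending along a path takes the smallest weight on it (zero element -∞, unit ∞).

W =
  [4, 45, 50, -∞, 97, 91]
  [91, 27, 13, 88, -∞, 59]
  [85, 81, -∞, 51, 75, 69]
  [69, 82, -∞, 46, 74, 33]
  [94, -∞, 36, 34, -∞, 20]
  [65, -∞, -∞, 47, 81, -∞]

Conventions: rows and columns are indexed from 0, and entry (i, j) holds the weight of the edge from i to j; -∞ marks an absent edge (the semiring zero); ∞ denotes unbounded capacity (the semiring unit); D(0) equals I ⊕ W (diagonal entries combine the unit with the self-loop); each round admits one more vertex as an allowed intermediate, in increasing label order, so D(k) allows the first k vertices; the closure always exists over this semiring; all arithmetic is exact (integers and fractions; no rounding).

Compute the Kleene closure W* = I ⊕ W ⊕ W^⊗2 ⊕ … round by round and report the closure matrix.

D(0):
  [∞, 45, 50, -∞, 97, 91]
  [91, ∞, 13, 88, -∞, 59]
  [85, 81, ∞, 51, 75, 69]
  [69, 82, -∞, ∞, 74, 33]
  [94, -∞, 36, 34, ∞, 20]
  [65, -∞, -∞, 47, 81, ∞]
D(1):
  [∞, 45, 50, -∞, 97, 91]
  [91, ∞, 50, 88, 91, 91]
  [85, 81, ∞, 51, 85, 85]
  [69, 82, 50, ∞, 74, 69]
  [94, 45, 50, 34, ∞, 91]
  [65, 45, 50, 47, 81, ∞]
D(2):
  [∞, 45, 50, 45, 97, 91]
  [91, ∞, 50, 88, 91, 91]
  [85, 81, ∞, 81, 85, 85]
  [82, 82, 50, ∞, 82, 82]
  [94, 45, 50, 45, ∞, 91]
  [65, 45, 50, 47, 81, ∞]
D(3):
  [∞, 50, 50, 50, 97, 91]
  [91, ∞, 50, 88, 91, 91]
  [85, 81, ∞, 81, 85, 85]
  [82, 82, 50, ∞, 82, 82]
  [94, 50, 50, 50, ∞, 91]
  [65, 50, 50, 50, 81, ∞]
D(4):
  [∞, 50, 50, 50, 97, 91]
  [91, ∞, 50, 88, 91, 91]
  [85, 81, ∞, 81, 85, 85]
  [82, 82, 50, ∞, 82, 82]
  [94, 50, 50, 50, ∞, 91]
  [65, 50, 50, 50, 81, ∞]
D(5):
  [∞, 50, 50, 50, 97, 91]
  [91, ∞, 50, 88, 91, 91]
  [85, 81, ∞, 81, 85, 85]
  [82, 82, 50, ∞, 82, 82]
  [94, 50, 50, 50, ∞, 91]
  [81, 50, 50, 50, 81, ∞]
D(6):
  [∞, 50, 50, 50, 97, 91]
  [91, ∞, 50, 88, 91, 91]
  [85, 81, ∞, 81, 85, 85]
  [82, 82, 50, ∞, 82, 82]
  [94, 50, 50, 50, ∞, 91]
  [81, 50, 50, 50, 81, ∞]
Answer: W* = [[∞, 50, 50, 50, 97, 91], [91, ∞, 50, 88, 91, 91], [85, 81, ∞, 81, 85, 85], [82, 82, 50, ∞, 82, 82], [94, 50, 50, 50, ∞, 91], [81, 50, 50, 50, 81, ∞]]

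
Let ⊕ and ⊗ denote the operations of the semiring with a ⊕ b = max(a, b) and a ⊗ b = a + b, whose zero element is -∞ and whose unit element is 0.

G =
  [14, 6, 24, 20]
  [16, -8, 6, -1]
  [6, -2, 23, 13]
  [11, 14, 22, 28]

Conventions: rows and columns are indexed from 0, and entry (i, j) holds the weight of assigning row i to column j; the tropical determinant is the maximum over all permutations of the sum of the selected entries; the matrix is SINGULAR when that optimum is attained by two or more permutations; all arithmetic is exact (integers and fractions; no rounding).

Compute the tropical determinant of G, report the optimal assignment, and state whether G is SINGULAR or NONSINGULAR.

σ = (0, 1, 2, 3): 14 + (-8) + 23 + 28 = 57
σ = (0, 1, 3, 2): 14 + (-8) + 13 + 22 = 41
σ = (0, 2, 1, 3): 14 + 6 + (-2) + 28 = 46
σ = (0, 2, 3, 1): 14 + 6 + 13 + 14 = 47
σ = (0, 3, 1, 2): 14 + (-1) + (-2) + 22 = 33
σ = (0, 3, 2, 1): 14 + (-1) + 23 + 14 = 50
σ = (1, 0, 2, 3): 6 + 16 + 23 + 28 = 73
σ = (1, 0, 3, 2): 6 + 16 + 13 + 22 = 57
σ = (1, 2, 0, 3): 6 + 6 + 6 + 28 = 46
σ = (1, 2, 3, 0): 6 + 6 + 13 + 11 = 36
σ = (1, 3, 0, 2): 6 + (-1) + 6 + 22 = 33
σ = (1, 3, 2, 0): 6 + (-1) + 23 + 11 = 39
σ = (2, 0, 1, 3): 24 + 16 + (-2) + 28 = 66
σ = (2, 0, 3, 1): 24 + 16 + 13 + 14 = 67
σ = (2, 1, 0, 3): 24 + (-8) + 6 + 28 = 50
σ = (2, 1, 3, 0): 24 + (-8) + 13 + 11 = 40
σ = (2, 3, 0, 1): 24 + (-1) + 6 + 14 = 43
σ = (2, 3, 1, 0): 24 + (-1) + (-2) + 11 = 32
σ = (3, 0, 1, 2): 20 + 16 + (-2) + 22 = 56
σ = (3, 0, 2, 1): 20 + 16 + 23 + 14 = 73
σ = (3, 1, 0, 2): 20 + (-8) + 6 + 22 = 40
σ = (3, 1, 2, 0): 20 + (-8) + 23 + 11 = 46
σ = (3, 2, 0, 1): 20 + 6 + 6 + 14 = 46
σ = (3, 2, 1, 0): 20 + 6 + (-2) + 11 = 35
Optimal value attained by: σ = (1, 0, 2, 3).
Answer: det⊕(G) = 73; verdict: SINGULAR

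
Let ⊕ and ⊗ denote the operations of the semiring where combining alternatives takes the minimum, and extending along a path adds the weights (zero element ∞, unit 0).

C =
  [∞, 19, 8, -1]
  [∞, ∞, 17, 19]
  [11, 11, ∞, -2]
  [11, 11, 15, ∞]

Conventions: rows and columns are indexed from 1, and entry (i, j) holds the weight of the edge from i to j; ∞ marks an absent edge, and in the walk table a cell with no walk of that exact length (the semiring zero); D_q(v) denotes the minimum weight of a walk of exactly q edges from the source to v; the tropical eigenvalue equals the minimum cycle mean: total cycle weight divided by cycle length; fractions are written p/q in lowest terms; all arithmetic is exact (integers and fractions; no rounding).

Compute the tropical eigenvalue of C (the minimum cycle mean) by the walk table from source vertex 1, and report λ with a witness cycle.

q=0: [0, ∞, ∞, ∞]
q=1: [∞, 19, 8, -1]
q=2: [10, 10, 14, 6]
q=3: [17, 17, 18, 9]
q=4: [20, 20, 24, 16]
Optimal cycle mean attained by: cycle 1->4->1, total (-1) + 11, length 2.
Answer: λ = 5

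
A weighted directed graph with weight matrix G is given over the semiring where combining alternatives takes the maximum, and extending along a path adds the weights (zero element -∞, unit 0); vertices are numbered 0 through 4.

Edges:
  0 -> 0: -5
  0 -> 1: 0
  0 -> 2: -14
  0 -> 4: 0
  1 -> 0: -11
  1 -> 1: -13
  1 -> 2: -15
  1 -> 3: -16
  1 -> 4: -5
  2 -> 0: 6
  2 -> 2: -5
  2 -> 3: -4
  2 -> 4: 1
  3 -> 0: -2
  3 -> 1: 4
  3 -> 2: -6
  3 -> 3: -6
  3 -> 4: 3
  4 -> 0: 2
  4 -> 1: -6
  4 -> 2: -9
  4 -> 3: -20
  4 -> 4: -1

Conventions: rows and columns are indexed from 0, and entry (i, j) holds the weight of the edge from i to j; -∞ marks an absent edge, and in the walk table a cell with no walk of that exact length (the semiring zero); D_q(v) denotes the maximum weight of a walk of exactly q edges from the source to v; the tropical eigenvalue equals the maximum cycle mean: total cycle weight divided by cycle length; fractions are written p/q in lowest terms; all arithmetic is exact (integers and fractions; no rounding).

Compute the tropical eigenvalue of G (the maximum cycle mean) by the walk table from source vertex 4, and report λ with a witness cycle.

q=0: [-∞, -∞, -∞, -∞, 0]
q=1: [2, -6, -9, -20, -1]
q=2: [1, 2, -10, -13, 2]
q=3: [4, 1, -7, -14, 1]
q=4: [3, 4, -8, -11, 4]
q=5: [6, 3, -5, -12, 3]
Optimal cycle mean attained by: cycle 0->4->0, total 0 + 2, length 2.
Answer: λ = 1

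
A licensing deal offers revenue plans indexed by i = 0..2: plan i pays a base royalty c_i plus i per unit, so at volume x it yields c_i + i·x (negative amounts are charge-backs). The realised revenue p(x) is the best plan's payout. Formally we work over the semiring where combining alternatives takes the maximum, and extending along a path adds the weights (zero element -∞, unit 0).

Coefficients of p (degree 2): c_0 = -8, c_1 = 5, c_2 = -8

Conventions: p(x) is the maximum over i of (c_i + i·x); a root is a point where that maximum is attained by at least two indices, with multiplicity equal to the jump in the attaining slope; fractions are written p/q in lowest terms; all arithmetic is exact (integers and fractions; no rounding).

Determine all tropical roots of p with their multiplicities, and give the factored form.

hull edge (i=0, c=-8) to (i=1, c=5): slope 13, span 1
hull edge (i=1, c=5) to (i=2, c=-8): slope -13, span 1
Factored form: p(x) = -8 ⊗ (x ⊕ (-13)) ⊗ (x ⊕ 13)
Answer: roots = -13 (mult 1), 13 (mult 1)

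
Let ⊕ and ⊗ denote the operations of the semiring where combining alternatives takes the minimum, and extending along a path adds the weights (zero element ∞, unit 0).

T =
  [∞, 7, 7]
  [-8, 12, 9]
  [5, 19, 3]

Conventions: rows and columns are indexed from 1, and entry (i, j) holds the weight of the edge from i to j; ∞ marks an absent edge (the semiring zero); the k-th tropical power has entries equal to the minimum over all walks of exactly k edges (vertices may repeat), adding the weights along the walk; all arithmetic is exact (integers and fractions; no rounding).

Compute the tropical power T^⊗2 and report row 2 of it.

T^⊗2:
  [-1, 19, 10]
  [4, -1, -1]
  [8, 12, 6]
Answer: row 2 of T^⊗2 = [4, -1, -1]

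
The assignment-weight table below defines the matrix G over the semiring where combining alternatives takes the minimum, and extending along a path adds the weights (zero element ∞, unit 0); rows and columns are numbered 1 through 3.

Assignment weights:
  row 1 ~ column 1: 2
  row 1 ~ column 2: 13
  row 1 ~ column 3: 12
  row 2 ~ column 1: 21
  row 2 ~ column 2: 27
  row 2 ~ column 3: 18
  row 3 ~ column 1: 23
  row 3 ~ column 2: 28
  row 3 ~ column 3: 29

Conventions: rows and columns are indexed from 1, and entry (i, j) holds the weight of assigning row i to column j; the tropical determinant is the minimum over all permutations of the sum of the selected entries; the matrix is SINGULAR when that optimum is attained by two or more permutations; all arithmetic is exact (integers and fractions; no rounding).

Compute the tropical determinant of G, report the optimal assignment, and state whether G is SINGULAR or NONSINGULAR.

σ = (1, 2, 3): 2 + 27 + 29 = 58
σ = (1, 3, 2): 2 + 18 + 28 = 48
σ = (2, 1, 3): 13 + 21 + 29 = 63
σ = (2, 3, 1): 13 + 18 + 23 = 54
σ = (3, 1, 2): 12 + 21 + 28 = 61
σ = (3, 2, 1): 12 + 27 + 23 = 62
Optimal value attained by: σ = (1, 3, 2).
Answer: det⊕(G) = 48; verdict: NONSINGULAR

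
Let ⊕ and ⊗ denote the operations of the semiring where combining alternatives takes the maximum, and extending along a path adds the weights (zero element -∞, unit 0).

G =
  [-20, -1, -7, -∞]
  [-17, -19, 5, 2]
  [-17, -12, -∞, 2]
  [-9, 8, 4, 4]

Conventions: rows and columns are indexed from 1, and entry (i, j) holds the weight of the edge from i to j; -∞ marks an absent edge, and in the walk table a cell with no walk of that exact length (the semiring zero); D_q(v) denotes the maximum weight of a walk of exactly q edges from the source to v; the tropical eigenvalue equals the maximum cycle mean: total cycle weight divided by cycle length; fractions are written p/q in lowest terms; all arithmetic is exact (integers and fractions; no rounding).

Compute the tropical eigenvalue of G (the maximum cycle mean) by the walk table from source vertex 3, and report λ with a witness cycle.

q=0: [-∞, -∞, 0, -∞]
q=1: [-17, -12, -∞, 2]
q=2: [-7, 10, 6, 6]
q=3: [-3, 14, 15, 12]
q=4: [3, 20, 19, 17]
Optimal cycle mean attained by: cycle 2->3->4->2, total 5 + 2 + 8, length 3.
Answer: λ = 5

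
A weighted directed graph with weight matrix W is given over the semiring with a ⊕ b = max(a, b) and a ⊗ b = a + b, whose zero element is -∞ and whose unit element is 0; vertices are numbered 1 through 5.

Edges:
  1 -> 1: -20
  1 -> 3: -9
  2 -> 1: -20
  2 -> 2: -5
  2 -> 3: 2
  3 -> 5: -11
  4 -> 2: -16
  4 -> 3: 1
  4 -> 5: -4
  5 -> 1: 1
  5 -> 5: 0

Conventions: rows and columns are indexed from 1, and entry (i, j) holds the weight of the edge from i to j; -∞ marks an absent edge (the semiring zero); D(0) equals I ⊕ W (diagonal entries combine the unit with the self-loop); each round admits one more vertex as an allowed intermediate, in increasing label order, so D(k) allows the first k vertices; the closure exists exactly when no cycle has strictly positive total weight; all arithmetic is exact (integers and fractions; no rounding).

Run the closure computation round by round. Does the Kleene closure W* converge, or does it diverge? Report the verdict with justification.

D(0):
  [0, -∞, -9, -∞, -∞]
  [-20, 0, 2, -∞, -∞]
  [-∞, -∞, 0, -∞, -11]
  [-∞, -16, 1, 0, -4]
  [1, -∞, -∞, -∞, 0]
D(1):
  [0, -∞, -9, -∞, -∞]
  [-20, 0, 2, -∞, -∞]
  [-∞, -∞, 0, -∞, -11]
  [-∞, -16, 1, 0, -4]
  [1, -∞, -8, -∞, 0]
D(2):
  [0, -∞, -9, -∞, -∞]
  [-20, 0, 2, -∞, -∞]
  [-∞, -∞, 0, -∞, -11]
  [-36, -16, 1, 0, -4]
  [1, -∞, -8, -∞, 0]
D(3):
  [0, -∞, -9, -∞, -20]
  [-20, 0, 2, -∞, -9]
  [-∞, -∞, 0, -∞, -11]
  [-36, -16, 1, 0, -4]
  [1, -∞, -8, -∞, 0]
D(4):
  [0, -∞, -9, -∞, -20]
  [-20, 0, 2, -∞, -9]
  [-∞, -∞, 0, -∞, -11]
  [-36, -16, 1, 0, -4]
  [1, -∞, -8, -∞, 0]
D(5):
  [0, -∞, -9, -∞, -20]
  [-8, 0, 2, -∞, -9]
  [-10, -∞, 0, -∞, -11]
  [-3, -16, 1, 0, -4]
  [1, -∞, -8, -∞, 0]
Key observation: every diagonal entry stays at the unit through all rounds, so no improving cycle exists.
Answer: CONVERGES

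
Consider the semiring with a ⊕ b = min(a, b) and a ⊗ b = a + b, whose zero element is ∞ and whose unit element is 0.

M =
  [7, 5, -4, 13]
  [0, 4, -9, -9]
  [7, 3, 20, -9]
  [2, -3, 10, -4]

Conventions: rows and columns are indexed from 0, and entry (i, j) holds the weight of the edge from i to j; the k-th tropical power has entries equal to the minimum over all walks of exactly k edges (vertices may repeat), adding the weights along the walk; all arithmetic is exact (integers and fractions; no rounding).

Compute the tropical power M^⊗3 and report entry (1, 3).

M^⊗2:
  [3, -1, -4, -13]
  [-7, -12, -5, -18]
  [-7, -12, -6, -13]
  [-3, -7, -12, -12]
M^⊗3:
  [-11, -16, -10, -17]
  [-16, -21, -21, -22]
  [-12, -16, -21, -21]
  [-10, -15, -16, -21]
Key observation: the optimum is the walk 1->2->3->3, with weight (-9) + (-9) + (-4) = -22.
Optimal value attained by: walk 1->2->3->3.
Answer: (M^⊗3)[1][3] = -22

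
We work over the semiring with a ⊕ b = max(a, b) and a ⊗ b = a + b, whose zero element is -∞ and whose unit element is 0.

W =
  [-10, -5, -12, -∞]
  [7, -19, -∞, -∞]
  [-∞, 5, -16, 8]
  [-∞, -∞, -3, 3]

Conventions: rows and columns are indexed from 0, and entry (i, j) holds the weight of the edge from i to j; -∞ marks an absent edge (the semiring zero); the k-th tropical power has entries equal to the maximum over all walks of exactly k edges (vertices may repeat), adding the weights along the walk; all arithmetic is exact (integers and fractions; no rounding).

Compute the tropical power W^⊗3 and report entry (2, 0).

W^⊗2:
  [2, -7, -22, -4]
  [-3, 2, -5, -∞]
  [12, -11, 5, 11]
  [-∞, 2, 0, 6]
W^⊗3:
  [0, -3, -7, -1]
  [9, 0, -15, 3]
  [2, 10, 8, 14]
  [9, 5, 3, 9]
Key observation: the optimum is the walk 2->1->0->0, with weight 5 + 7 + (-10) = 2.
Optimal value attained by: walk 2->1->0->0.
Answer: (W^⊗3)[2][0] = 2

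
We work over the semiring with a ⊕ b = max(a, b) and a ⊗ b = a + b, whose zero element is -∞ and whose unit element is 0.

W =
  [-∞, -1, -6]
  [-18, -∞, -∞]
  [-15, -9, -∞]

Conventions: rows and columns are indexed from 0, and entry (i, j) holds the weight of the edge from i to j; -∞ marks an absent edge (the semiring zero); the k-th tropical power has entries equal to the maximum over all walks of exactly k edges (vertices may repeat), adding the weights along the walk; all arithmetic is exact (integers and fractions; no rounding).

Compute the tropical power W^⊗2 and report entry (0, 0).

W^⊗2:
  [-19, -15, -∞]
  [-∞, -19, -24]
  [-27, -16, -21]
Key observation: the optimum is the walk 0->1->0, with weight (-1) + (-18) = -19.
Optimal value attained by: walk 0->1->0.
Answer: (W^⊗2)[0][0] = -19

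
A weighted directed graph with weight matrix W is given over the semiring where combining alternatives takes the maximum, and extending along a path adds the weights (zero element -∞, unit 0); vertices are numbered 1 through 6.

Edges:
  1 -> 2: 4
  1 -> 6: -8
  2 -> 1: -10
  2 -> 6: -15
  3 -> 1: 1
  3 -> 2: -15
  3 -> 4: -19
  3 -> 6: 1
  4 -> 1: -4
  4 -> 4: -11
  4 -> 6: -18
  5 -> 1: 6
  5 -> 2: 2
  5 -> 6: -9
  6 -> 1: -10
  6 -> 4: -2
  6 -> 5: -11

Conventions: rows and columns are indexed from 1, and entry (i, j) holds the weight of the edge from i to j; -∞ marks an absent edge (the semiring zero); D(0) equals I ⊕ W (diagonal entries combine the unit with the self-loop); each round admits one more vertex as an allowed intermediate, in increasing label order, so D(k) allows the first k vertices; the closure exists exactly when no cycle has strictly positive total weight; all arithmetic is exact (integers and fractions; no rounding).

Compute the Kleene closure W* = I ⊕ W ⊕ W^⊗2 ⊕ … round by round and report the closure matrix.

D(0):
  [0, 4, -∞, -∞, -∞, -8]
  [-10, 0, -∞, -∞, -∞, -15]
  [1, -15, 0, -19, -∞, 1]
  [-4, -∞, -∞, 0, -∞, -18]
  [6, 2, -∞, -∞, 0, -9]
  [-10, -∞, -∞, -2, -11, 0]
D(1):
  [0, 4, -∞, -∞, -∞, -8]
  [-10, 0, -∞, -∞, -∞, -15]
  [1, 5, 0, -19, -∞, 1]
  [-4, 0, -∞, 0, -∞, -12]
  [6, 10, -∞, -∞, 0, -2]
  [-10, -6, -∞, -2, -11, 0]
D(2):
  [0, 4, -∞, -∞, -∞, -8]
  [-10, 0, -∞, -∞, -∞, -15]
  [1, 5, 0, -19, -∞, 1]
  [-4, 0, -∞, 0, -∞, -12]
  [6, 10, -∞, -∞, 0, -2]
  [-10, -6, -∞, -2, -11, 0]
D(3):
  [0, 4, -∞, -∞, -∞, -8]
  [-10, 0, -∞, -∞, -∞, -15]
  [1, 5, 0, -19, -∞, 1]
  [-4, 0, -∞, 0, -∞, -12]
  [6, 10, -∞, -∞, 0, -2]
  [-10, -6, -∞, -2, -11, 0]
D(4):
  [0, 4, -∞, -∞, -∞, -8]
  [-10, 0, -∞, -∞, -∞, -15]
  [1, 5, 0, -19, -∞, 1]
  [-4, 0, -∞, 0, -∞, -12]
  [6, 10, -∞, -∞, 0, -2]
  [-6, -2, -∞, -2, -11, 0]
D(5):
  [0, 4, -∞, -∞, -∞, -8]
  [-10, 0, -∞, -∞, -∞, -15]
  [1, 5, 0, -19, -∞, 1]
  [-4, 0, -∞, 0, -∞, -12]
  [6, 10, -∞, -∞, 0, -2]
  [-5, -1, -∞, -2, -11, 0]
D(6):
  [0, 4, -∞, -10, -19, -8]
  [-10, 0, -∞, -17, -26, -15]
  [1, 5, 0, -1, -10, 1]
  [-4, 0, -∞, 0, -23, -12]
  [6, 10, -∞, -4, 0, -2]
  [-5, -1, -∞, -2, -11, 0]
Answer: W* = [[0, 4, -∞, -10, -19, -8], [-10, 0, -∞, -17, -26, -15], [1, 5, 0, -1, -10, 1], [-4, 0, -∞, 0, -23, -12], [6, 10, -∞, -4, 0, -2], [-5, -1, -∞, -2, -11, 0]]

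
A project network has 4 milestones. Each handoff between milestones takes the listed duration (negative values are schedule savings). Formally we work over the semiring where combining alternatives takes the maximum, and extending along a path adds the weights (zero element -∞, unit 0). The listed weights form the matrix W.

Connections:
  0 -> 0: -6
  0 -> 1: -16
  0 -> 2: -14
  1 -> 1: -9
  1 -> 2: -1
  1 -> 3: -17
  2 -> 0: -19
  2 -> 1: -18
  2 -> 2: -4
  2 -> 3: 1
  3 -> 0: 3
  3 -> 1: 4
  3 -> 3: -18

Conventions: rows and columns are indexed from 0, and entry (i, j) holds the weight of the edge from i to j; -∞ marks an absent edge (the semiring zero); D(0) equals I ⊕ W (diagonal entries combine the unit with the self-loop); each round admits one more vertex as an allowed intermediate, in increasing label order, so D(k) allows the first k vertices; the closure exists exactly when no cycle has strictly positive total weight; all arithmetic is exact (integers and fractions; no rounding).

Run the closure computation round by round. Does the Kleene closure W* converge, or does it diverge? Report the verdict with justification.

D(0):
  [0, -16, -14, -∞]
  [-∞, 0, -1, -17]
  [-19, -18, 0, 1]
  [3, 4, -∞, 0]
D(1):
  [0, -16, -14, -∞]
  [-∞, 0, -1, -17]
  [-19, -18, 0, 1]
  [3, 4, -11, 0]
D(2):
  [0, -16, -14, -33]
  [-∞, 0, -1, -17]
  [-19, -18, 0, 1]
  [3, 4, 3, 0]
Detection: at round 3, diagonal entry (3, 3) turns strictly positive.
Key observation: the cycle 3->1->2->3 has total weight 4 + (-1) + 1, which is strictly positive.
Answer: DIVERGES — positive cycle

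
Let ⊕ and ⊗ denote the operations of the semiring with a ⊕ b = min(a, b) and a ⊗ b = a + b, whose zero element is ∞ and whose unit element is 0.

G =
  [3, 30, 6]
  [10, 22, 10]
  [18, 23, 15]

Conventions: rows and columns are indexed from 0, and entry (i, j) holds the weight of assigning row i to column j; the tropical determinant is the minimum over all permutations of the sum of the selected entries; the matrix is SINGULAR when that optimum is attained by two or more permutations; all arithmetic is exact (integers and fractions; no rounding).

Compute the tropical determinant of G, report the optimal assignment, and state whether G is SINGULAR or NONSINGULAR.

σ = (0, 1, 2): 3 + 22 + 15 = 40
σ = (0, 2, 1): 3 + 10 + 23 = 36
σ = (1, 0, 2): 30 + 10 + 15 = 55
σ = (1, 2, 0): 30 + 10 + 18 = 58
σ = (2, 0, 1): 6 + 10 + 23 = 39
σ = (2, 1, 0): 6 + 22 + 18 = 46
Optimal value attained by: σ = (0, 2, 1).
Answer: det⊕(G) = 36; verdict: NONSINGULAR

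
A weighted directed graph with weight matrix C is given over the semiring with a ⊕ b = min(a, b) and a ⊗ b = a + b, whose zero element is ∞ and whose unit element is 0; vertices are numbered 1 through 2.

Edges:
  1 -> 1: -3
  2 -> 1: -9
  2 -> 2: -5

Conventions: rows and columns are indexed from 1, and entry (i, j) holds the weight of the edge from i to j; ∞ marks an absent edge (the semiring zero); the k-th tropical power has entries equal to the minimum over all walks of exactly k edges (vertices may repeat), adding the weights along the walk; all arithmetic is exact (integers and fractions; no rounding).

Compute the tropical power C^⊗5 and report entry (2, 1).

C^⊗2:
  [-6, ∞]
  [-14, -10]
C^⊗3:
  [-9, ∞]
  [-19, -15]
C^⊗4:
  [-12, ∞]
  [-24, -20]
C^⊗5:
  [-15, ∞]
  [-29, -25]
Key observation: the optimum is the walk 2->2->2->2->2->1, with weight (-5) + (-5) + (-5) + (-5) + (-9) = -29.
Optimal value attained by: walk 2->2->2->2->2->1.
Answer: (C^⊗5)[2][1] = -29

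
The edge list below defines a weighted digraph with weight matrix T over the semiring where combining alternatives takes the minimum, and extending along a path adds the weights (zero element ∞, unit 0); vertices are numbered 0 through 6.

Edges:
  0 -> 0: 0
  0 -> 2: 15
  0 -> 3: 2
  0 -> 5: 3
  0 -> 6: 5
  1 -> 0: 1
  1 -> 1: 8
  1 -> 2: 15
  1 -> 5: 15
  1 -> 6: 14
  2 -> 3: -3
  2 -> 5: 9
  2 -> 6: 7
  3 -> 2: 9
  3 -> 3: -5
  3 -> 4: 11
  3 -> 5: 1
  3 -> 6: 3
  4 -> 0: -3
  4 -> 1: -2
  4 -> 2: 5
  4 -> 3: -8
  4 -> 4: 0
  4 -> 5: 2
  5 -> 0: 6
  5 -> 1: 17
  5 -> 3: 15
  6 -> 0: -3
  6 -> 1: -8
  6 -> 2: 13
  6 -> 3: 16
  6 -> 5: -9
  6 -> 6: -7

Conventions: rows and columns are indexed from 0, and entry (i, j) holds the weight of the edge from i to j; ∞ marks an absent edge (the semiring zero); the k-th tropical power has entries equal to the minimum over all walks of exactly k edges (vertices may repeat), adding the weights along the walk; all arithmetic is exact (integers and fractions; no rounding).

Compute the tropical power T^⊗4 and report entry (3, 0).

T^⊗2:
  [0, -3, 11, -3, 13, -4, -2]
  [1, 6, 16, 3, ∞, 4, 6]
  [4, -1, 6, -8, 8, -2, 0]
  [0, -5, 4, -10, 6, -6, -4]
  [-3, -2, 1, -13, 0, -7, -5]
  [6, 25, 21, 8, 26, 9, 11]
  [-10, -15, 6, -1, 27, -16, -14]
T^⊗3:
  [-5, -10, 6, -8, 8, -11, -9]
  [1, -2, 12, -2, 14, -3, -1]
  [-3, -8, 1, -13, 3, -9, -7]
  [-7, -12, -1, -15, 1, -13, -11]
  [-8, -13, -4, -18, -2, -14, -12]
  [6, 3, 17, 3, 19, 2, 4]
  [-17, -22, -1, -8, 10, -23, -21]
T^⊗4:
  [-12, -17, 1, -13, 3, -18, -16]
  [-4, -9, 7, -7, 9, -10, -8]
  [-10, -15, -4, -18, -2, -16, -14]
  [-14, -19, -6, -20, -4, -20, -18]
  [-15, -20, -9, -23, -7, -21, -19]
  [1, -4, 12, -2, 14, -5, -3]
  [-24, -29, -8, -15, 3, -30, -28]
Key observation: the optimum is the walk 3->6->6->6->0, with weight 3 + (-7) + (-7) + (-3) = -14.
Optimal value attained by: walk 3->6->6->6->0.
Answer: (T^⊗4)[3][0] = -14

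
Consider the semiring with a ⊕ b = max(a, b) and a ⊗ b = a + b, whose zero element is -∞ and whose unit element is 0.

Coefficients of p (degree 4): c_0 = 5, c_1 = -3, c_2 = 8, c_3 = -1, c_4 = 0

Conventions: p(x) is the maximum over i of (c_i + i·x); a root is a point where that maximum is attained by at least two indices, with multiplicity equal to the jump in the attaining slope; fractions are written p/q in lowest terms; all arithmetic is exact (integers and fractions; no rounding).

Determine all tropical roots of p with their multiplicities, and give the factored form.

hull edge (i=0, c=5) to (i=2, c=8): slope 3/2, span 2
hull edge (i=2, c=8) to (i=4, c=0): slope -4, span 2
Factored form: p(x) = 0 ⊗ (x ⊕ (-3/2)) ⊗ (x ⊕ (-3/2)) ⊗ (x ⊕ 4) ⊗ (x ⊕ 4)
Answer: roots = -3/2 (mult 2), 4 (mult 2)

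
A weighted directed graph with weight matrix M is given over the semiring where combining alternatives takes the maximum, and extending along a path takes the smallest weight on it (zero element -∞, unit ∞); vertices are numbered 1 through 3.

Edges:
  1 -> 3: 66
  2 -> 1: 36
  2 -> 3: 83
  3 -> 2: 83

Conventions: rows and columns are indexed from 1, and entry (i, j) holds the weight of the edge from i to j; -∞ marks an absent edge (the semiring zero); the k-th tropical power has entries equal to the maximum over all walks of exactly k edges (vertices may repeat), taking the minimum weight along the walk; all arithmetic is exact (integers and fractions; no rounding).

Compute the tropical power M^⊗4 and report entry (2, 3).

M^⊗2:
  [-∞, 66, -∞]
  [-∞, 83, 36]
  [36, -∞, 83]
M^⊗3:
  [36, -∞, 66]
  [36, 36, 83]
  [-∞, 83, 36]
M^⊗4:
  [-∞, 66, 36]
  [36, 83, 36]
  [36, 36, 83]
Key observation: the optimum is the walk 2->1->3->2->3, with weight 36 min 66 min 83 min 83 = 36.
Optimal value attained by: walk 2->1->3->2->3.
Answer: (M^⊗4)[2][3] = 36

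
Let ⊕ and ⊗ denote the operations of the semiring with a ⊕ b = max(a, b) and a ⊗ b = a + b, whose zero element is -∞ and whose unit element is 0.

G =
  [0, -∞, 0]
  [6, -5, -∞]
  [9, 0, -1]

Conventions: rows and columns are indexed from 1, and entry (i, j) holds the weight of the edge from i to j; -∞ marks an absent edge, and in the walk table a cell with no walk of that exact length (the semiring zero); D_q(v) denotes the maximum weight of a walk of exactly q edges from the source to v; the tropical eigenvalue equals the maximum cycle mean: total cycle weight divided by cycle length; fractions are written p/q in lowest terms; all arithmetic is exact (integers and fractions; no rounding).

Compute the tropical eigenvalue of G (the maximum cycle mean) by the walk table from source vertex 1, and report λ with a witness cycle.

q=0: [0, -∞, -∞]
q=1: [0, -∞, 0]
q=2: [9, 0, 0]
q=3: [9, 0, 9]
Optimal cycle mean attained by: cycle 1->3->1, total 0 + 9, length 2.
Answer: λ = 9/2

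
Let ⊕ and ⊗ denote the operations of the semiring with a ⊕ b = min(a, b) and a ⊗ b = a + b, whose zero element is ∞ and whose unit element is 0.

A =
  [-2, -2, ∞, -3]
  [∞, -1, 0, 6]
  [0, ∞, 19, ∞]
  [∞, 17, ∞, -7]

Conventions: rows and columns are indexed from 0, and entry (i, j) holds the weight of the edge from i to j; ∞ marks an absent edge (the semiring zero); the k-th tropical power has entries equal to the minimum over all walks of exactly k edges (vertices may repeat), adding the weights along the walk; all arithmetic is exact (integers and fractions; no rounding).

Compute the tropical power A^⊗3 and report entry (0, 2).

A^⊗2:
  [-4, -4, -2, -10]
  [0, -2, -1, -1]
  [-2, -2, 38, -3]
  [∞, 10, 17, -14]
A^⊗3:
  [-6, -6, -4, -17]
  [-2, -3, -2, -8]
  [-4, -4, -2, -10]
  [17, 3, 10, -21]
Key observation: the optimum is the walk 0->0->1->2, with weight (-2) + (-2) + 0 = -4.
Optimal value attained by: walk 0->0->1->2.
Answer: (A^⊗3)[0][2] = -4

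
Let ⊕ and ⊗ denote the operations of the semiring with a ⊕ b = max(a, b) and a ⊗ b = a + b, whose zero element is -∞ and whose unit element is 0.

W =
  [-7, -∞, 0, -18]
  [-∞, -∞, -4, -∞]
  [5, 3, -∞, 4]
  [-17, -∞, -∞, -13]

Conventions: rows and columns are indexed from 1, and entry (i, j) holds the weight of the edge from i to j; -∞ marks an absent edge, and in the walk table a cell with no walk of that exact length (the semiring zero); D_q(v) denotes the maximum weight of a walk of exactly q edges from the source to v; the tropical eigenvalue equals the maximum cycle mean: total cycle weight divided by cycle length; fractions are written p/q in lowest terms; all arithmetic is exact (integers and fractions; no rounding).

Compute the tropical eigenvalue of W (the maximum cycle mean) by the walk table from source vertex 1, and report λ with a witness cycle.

q=0: [0, -∞, -∞, -∞]
q=1: [-7, -∞, 0, -18]
q=2: [5, 3, -7, 4]
q=3: [-2, -4, 5, -3]
q=4: [10, 8, -2, 9]
Optimal cycle mean attained by: cycle 1->3->1, total 0 + 5, length 2.
Answer: λ = 5/2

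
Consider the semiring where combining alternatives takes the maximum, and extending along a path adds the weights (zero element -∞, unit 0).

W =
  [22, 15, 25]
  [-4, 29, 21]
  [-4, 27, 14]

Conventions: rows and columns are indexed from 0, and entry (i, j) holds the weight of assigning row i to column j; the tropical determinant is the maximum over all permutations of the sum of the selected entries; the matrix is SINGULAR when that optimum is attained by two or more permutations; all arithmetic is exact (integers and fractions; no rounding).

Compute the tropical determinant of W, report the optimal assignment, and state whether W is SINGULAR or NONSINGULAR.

σ = (0, 1, 2): 22 + 29 + 14 = 65
σ = (0, 2, 1): 22 + 21 + 27 = 70
σ = (1, 0, 2): 15 + (-4) + 14 = 25
σ = (1, 2, 0): 15 + 21 + (-4) = 32
σ = (2, 0, 1): 25 + (-4) + 27 = 48
σ = (2, 1, 0): 25 + 29 + (-4) = 50
Optimal value attained by: σ = (0, 2, 1).
Answer: det⊕(W) = 70; verdict: NONSINGULAR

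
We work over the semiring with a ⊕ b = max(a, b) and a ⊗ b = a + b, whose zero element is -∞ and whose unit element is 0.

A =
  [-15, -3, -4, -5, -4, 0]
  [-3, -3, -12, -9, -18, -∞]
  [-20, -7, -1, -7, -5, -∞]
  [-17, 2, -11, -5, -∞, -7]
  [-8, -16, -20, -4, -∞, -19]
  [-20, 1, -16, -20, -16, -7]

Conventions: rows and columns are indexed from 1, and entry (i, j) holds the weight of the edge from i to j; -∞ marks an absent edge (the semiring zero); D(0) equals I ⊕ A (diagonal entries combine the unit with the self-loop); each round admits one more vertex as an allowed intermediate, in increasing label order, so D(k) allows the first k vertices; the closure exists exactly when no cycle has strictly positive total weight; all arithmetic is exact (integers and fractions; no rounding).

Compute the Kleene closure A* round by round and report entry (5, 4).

D(0):
  [0, -3, -4, -5, -4, 0]
  [-3, 0, -12, -9, -18, -∞]
  [-20, -7, 0, -7, -5, -∞]
  [-17, 2, -11, 0, -∞, -7]
  [-8, -16, -20, -4, 0, -19]
  [-20, 1, -16, -20, -16, 0]
D(1):
  [0, -3, -4, -5, -4, 0]
  [-3, 0, -7, -8, -7, -3]
  [-20, -7, 0, -7, -5, -20]
  [-17, 2, -11, 0, -21, -7]
  [-8, -11, -12, -4, 0, -8]
  [-20, 1, -16, -20, -16, 0]
D(2):
  [0, -3, -4, -5, -4, 0]
  [-3, 0, -7, -8, -7, -3]
  [-10, -7, 0, -7, -5, -10]
  [-1, 2, -5, 0, -5, -1]
  [-8, -11, -12, -4, 0, -8]
  [-2, 1, -6, -7, -6, 0]
D(3):
  [0, -3, -4, -5, -4, 0]
  [-3, 0, -7, -8, -7, -3]
  [-10, -7, 0, -7, -5, -10]
  [-1, 2, -5, 0, -5, -1]
  [-8, -11, -12, -4, 0, -8]
  [-2, 1, -6, -7, -6, 0]
D(4):
  [0, -3, -4, -5, -4, 0]
  [-3, 0, -7, -8, -7, -3]
  [-8, -5, 0, -7, -5, -8]
  [-1, 2, -5, 0, -5, -1]
  [-5, -2, -9, -4, 0, -5]
  [-2, 1, -6, -7, -6, 0]
D(5):
  [0, -3, -4, -5, -4, 0]
  [-3, 0, -7, -8, -7, -3]
  [-8, -5, 0, -7, -5, -8]
  [-1, 2, -5, 0, -5, -1]
  [-5, -2, -9, -4, 0, -5]
  [-2, 1, -6, -7, -6, 0]
D(6):
  [0, 1, -4, -5, -4, 0]
  [-3, 0, -7, -8, -7, -3]
  [-8, -5, 0, -7, -5, -8]
  [-1, 2, -5, 0, -5, -1]
  [-5, -2, -9, -4, 0, -5]
  [-2, 1, -6, -7, -6, 0]
Answer: A*[5][4] = -4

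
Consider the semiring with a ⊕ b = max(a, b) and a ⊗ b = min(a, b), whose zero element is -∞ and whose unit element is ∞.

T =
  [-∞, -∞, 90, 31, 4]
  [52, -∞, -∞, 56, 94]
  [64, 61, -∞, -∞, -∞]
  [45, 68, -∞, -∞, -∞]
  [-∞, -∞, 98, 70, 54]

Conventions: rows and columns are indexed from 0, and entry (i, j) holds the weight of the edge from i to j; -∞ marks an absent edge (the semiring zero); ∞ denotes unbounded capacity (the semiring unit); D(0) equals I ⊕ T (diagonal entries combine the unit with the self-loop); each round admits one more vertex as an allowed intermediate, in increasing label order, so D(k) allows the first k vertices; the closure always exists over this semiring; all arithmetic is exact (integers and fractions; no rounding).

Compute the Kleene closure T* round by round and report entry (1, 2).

D(0):
  [∞, -∞, 90, 31, 4]
  [52, ∞, -∞, 56, 94]
  [64, 61, ∞, -∞, -∞]
  [45, 68, -∞, ∞, -∞]
  [-∞, -∞, 98, 70, ∞]
D(1):
  [∞, -∞, 90, 31, 4]
  [52, ∞, 52, 56, 94]
  [64, 61, ∞, 31, 4]
  [45, 68, 45, ∞, 4]
  [-∞, -∞, 98, 70, ∞]
D(2):
  [∞, -∞, 90, 31, 4]
  [52, ∞, 52, 56, 94]
  [64, 61, ∞, 56, 61]
  [52, 68, 52, ∞, 68]
  [-∞, -∞, 98, 70, ∞]
D(3):
  [∞, 61, 90, 56, 61]
  [52, ∞, 52, 56, 94]
  [64, 61, ∞, 56, 61]
  [52, 68, 52, ∞, 68]
  [64, 61, 98, 70, ∞]
D(4):
  [∞, 61, 90, 56, 61]
  [52, ∞, 52, 56, 94]
  [64, 61, ∞, 56, 61]
  [52, 68, 52, ∞, 68]
  [64, 68, 98, 70, ∞]
D(5):
  [∞, 61, 90, 61, 61]
  [64, ∞, 94, 70, 94]
  [64, 61, ∞, 61, 61]
  [64, 68, 68, ∞, 68]
  [64, 68, 98, 70, ∞]
Answer: T*[1][2] = 94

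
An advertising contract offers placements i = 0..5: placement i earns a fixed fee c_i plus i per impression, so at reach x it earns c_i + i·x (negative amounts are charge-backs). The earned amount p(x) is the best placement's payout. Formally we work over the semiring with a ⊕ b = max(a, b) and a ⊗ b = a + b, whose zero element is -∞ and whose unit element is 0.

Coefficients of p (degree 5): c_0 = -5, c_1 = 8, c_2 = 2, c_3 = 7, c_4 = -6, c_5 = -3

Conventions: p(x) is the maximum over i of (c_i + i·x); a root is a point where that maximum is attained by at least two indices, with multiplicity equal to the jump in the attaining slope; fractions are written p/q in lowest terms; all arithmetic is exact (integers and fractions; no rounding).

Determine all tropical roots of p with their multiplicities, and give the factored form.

hull edge (i=0, c=-5) to (i=1, c=8): slope 13, span 1
hull edge (i=1, c=8) to (i=3, c=7): slope -1/2, span 2
hull edge (i=3, c=7) to (i=5, c=-3): slope -5, span 2
Factored form: p(x) = -3 ⊗ (x ⊕ (-13)) ⊗ (x ⊕ 1/2) ⊗ (x ⊕ 1/2) ⊗ (x ⊕ 5) ⊗ (x ⊕ 5)
Answer: roots = -13 (mult 1), 1/2 (mult 2), 5 (mult 2)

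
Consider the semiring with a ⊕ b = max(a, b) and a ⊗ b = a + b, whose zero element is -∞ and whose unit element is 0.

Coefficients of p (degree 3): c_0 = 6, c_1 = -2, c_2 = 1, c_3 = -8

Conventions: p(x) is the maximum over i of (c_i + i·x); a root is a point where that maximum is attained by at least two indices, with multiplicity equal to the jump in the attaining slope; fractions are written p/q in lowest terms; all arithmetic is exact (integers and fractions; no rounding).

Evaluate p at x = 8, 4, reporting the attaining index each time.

p(8) = max(6+0·8=6, -2+1·8=6, 1+2·8=17, -8+3·8=16) = 17 (attained by i=2)
p(4) = max(6+0·4=6, -2+1·4=2, 1+2·4=9, -8+3·4=4) = 9 (attained by i=2)
Answer: p(8) = 17; p(4) = 9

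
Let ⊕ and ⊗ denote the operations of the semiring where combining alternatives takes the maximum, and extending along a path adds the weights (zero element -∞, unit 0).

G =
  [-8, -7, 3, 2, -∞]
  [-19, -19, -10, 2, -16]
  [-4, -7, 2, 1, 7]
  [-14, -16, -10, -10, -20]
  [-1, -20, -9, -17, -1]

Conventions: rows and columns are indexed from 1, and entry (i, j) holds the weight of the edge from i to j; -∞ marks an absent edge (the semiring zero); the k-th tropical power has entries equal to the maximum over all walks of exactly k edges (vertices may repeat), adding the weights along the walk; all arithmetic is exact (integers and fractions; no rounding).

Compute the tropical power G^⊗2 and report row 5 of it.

G^⊗2:
  [-1, -4, 5, 4, 10]
  [-12, -14, -8, -8, -3]
  [6, -5, 4, 3, 9]
  [-14, -17, -8, -9, -3]
  [-2, -8, 2, 1, -2]
Answer: row 5 of G^⊗2 = [-2, -8, 2, 1, -2]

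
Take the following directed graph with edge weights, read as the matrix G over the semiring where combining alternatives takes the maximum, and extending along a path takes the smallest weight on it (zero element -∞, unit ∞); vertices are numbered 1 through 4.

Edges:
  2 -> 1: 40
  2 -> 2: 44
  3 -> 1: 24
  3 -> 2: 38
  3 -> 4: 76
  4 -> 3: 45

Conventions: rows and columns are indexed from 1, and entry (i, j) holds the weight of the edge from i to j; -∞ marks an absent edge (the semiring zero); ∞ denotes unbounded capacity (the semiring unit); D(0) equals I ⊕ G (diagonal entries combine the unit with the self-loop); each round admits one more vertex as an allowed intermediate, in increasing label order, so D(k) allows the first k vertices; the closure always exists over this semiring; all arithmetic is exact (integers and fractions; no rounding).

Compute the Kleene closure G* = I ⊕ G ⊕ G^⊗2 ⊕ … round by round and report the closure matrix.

D(0):
  [∞, -∞, -∞, -∞]
  [40, ∞, -∞, -∞]
  [24, 38, ∞, 76]
  [-∞, -∞, 45, ∞]
D(1):
  [∞, -∞, -∞, -∞]
  [40, ∞, -∞, -∞]
  [24, 38, ∞, 76]
  [-∞, -∞, 45, ∞]
D(2):
  [∞, -∞, -∞, -∞]
  [40, ∞, -∞, -∞]
  [38, 38, ∞, 76]
  [-∞, -∞, 45, ∞]
D(3):
  [∞, -∞, -∞, -∞]
  [40, ∞, -∞, -∞]
  [38, 38, ∞, 76]
  [38, 38, 45, ∞]
D(4):
  [∞, -∞, -∞, -∞]
  [40, ∞, -∞, -∞]
  [38, 38, ∞, 76]
  [38, 38, 45, ∞]
Answer: G* = [[∞, -∞, -∞, -∞], [40, ∞, -∞, -∞], [38, 38, ∞, 76], [38, 38, 45, ∞]]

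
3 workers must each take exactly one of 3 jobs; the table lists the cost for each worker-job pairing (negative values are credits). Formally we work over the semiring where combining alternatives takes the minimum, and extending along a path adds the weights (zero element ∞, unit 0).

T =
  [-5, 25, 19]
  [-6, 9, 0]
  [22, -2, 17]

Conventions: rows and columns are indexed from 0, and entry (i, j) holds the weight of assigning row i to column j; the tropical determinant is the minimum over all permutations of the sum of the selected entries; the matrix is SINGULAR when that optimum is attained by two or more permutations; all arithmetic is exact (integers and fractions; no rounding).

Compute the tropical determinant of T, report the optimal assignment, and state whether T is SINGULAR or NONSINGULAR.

σ = (0, 1, 2): (-5) + 9 + 17 = 21
σ = (0, 2, 1): (-5) + 0 + (-2) = -7
σ = (1, 0, 2): 25 + (-6) + 17 = 36
σ = (1, 2, 0): 25 + 0 + 22 = 47
σ = (2, 0, 1): 19 + (-6) + (-2) = 11
σ = (2, 1, 0): 19 + 9 + 22 = 50
Optimal value attained by: σ = (0, 2, 1).
Answer: det⊕(T) = -7; verdict: NONSINGULAR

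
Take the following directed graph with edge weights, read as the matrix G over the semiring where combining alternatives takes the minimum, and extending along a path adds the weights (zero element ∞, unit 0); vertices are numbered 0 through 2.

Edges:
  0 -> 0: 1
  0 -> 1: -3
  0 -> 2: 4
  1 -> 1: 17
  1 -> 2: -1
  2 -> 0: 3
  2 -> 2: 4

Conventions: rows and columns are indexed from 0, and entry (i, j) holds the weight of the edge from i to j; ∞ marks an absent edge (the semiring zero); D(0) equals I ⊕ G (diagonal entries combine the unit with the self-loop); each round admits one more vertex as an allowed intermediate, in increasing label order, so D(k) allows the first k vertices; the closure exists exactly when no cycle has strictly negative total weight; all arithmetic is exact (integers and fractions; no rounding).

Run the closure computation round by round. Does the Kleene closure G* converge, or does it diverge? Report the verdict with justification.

D(0):
  [0, -3, 4]
  [∞, 0, -1]
  [3, ∞, 0]
D(1):
  [0, -3, 4]
  [∞, 0, -1]
  [3, 0, 0]
Detection: at round 2, diagonal entry (2, 2) turns strictly negative.
Key observation: the cycle 2->0->1->2 has total weight 3 + (-3) + (-1), which is strictly negative.
Answer: DIVERGES — negative cycle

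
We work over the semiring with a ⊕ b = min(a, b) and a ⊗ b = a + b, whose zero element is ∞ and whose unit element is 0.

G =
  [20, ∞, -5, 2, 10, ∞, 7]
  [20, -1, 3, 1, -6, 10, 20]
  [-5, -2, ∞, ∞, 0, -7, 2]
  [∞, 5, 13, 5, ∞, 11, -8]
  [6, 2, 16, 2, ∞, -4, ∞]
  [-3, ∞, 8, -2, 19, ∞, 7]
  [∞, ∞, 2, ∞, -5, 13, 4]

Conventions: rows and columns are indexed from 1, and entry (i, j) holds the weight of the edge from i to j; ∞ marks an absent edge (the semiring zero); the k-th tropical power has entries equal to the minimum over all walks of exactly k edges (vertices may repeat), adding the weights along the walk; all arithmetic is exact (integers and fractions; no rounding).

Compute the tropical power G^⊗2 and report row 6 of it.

G^⊗2:
  [-10, -7, 9, 7, -5, -12, -6]
  [-2, -4, 2, -4, -7, -10, -7]
  [-10, -3, -10, -9, -8, -4, 0]
  [8, 4, -6, 6, -13, 5, -4]
  [-7, 1, 1, -6, -4, 9, -6]
  [3, 3, -8, -1, 2, 1, -10]
  [-3, -3, 6, -3, -1, -9, 4]
Answer: row 6 of G^⊗2 = [3, 3, -8, -1, 2, 1, -10]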